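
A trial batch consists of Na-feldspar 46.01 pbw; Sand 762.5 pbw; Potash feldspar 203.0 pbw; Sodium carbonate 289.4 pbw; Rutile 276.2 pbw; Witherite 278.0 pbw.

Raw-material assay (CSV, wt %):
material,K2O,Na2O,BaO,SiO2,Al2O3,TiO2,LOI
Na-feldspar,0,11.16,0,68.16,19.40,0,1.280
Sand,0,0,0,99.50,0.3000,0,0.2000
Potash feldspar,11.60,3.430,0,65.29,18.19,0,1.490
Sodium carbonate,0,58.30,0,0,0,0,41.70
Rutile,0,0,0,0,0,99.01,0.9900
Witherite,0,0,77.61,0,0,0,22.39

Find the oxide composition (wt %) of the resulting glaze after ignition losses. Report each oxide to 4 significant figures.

Each numeric step maintains full precision in every operation — the intermediate values are rounded to four significant digits as shown — every reported figure is rounded a single time; the derived quantities are recomputed at exact precision (the yield, glass mass, totals, ignition loss, the six compositions) from the weighed amounts at 1664 pbw of glass, as set out in the problem or answer text.
Delivered oxide masses:
  K2O: 203.0·0.1160 = 23.55 pbw
  Na2O: 46.01·0.1116 + 203.0·0.03430 + 289.4·0.5830 = 180.8 pbw
  BaO: 278.0·0.7761 = 215.8 pbw
  SiO2: 46.01·0.6816 + 762.5·0.9950 + 203.0·0.6529 = 922.6 pbw
  Al2O3: 46.01·0.1940 + 762.5·0.003000 + 203.0·0.1819 = 48.14 pbw
  TiO2: 276.2·0.9901 = 273.5 pbw
LOI: 46.01·0.01280 + 762.5·0.002000 + 203.0·0.01490 + 289.4·0.4170 + 276.2·0.009900 + 278.0·0.2239 = 190.8 pbw
Resulting glass, batch − LOI: 1855 − 190.8 = 1664 pbw (matching Σ of the oxides)
wt % = 100 × oxide mass / glass mass

Glass mass = 1664 pbw (batch 1855 − LOI 190.8).
Composition: K2O 1.415%, Na2O 10.86%, BaO 12.96%, SiO2 55.43%, Al2O3 2.892%, TiO2 16.43%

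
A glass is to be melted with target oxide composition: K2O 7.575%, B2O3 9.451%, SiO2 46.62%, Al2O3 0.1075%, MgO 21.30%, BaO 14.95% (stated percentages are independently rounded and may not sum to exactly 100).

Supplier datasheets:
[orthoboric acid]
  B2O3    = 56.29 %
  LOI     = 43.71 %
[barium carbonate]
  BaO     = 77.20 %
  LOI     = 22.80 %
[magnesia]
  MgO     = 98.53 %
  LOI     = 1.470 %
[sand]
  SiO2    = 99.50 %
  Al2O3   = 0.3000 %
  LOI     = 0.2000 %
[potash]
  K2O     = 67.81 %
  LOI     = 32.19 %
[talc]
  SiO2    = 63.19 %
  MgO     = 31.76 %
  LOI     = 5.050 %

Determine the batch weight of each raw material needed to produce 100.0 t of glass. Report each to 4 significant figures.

Batch per 100.0 t glass:
  orthoboric acid: 16.79 t
  barium carbonate: 19.37 t
  magnesia: 16.02 t
  sand: 35.83 t
  potash: 11.17 t
  talc: 17.35 t
Total batch = 116.5 t; LOI loss = 16.53 t; yield = 85.81%

Intermediates are shown rounded off to 4 significant digits in the working — the whole derivation holds exact precision through every step — exactly one rounding goes into every reported result. Derived quantities, which include the totals, glass mass, yield, the six compositions, ignition loss, are re-derived in exact precision, as given in the problem or the answer, using the weight values for 100.0 t of glass.
Oxide-by-oxide targets in 100.0 t glass:
  K2O: 7.575% × 100.0 = 7.575 t
  B2O3: 9.451% × 100.0 = 9.451 t
  SiO2: 46.62% × 100.0 = 46.62 t
  Al2O3: 0.1075% × 100.0 = 0.1075 t
  MgO: 21.30% × 100.0 = 21.30 t
  BaO: 14.95% × 100.0 = 14.95 t
Mass-balance tally per oxide working from each reported weight, versus the basis set out (sums match the target masses once rounding is allowed for):
  K2O: 11.17·0.6781 = 7.574 t (target 7.575 t)
  B2O3: 16.79·0.5629 = 9.451 t (target 9.451 t)
  SiO2: 35.83·0.9950 + 17.35·0.6319 = 46.61 t (target 46.62 t)
  Al2O3: 35.83·0.003000 = 0.1075 t (target 0.1075 t)
  MgO: 16.02·0.9853 + 17.35·0.3176 = 21.29 t (target 21.30 t)
  BaO: 19.37·0.7720 = 14.95 t (target 14.95 t)
Glass mass check: batch total minus LOI = 100.0 t (the targets, summed, come to 100.0 t; the stated basis being 100.0 t — deltas are rounding alone).
Adding the batch up: Σ batch = 116.5 t; Σ batch·LOI gives LOI loss = 16.53 t; yield = glass ÷ total batch = 85.81%.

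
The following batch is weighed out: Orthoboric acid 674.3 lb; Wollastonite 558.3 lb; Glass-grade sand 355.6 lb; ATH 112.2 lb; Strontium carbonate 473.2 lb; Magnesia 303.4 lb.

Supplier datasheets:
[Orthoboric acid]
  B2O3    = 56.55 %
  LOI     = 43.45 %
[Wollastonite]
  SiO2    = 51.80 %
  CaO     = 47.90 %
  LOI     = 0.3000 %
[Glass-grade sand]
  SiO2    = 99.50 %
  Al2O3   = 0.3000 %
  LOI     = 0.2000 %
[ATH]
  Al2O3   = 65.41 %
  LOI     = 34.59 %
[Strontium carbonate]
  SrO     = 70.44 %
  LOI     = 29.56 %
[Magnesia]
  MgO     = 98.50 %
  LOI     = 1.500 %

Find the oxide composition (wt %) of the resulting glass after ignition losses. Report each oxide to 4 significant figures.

Glass mass = 1998 lb (batch 2477 − LOI 478.6).
Composition: MgO 14.95%, B2O3 19.08%, SiO2 32.18%, CaO 13.38%, Al2O3 3.726%, SrO 16.68%

All arithmetic keeps exact precision from start to finish; mid-chain values are printed, rounded to four significant figures, between the steps — a single rounding finalizes each reported number — derived quantities (net glass mass, six oxide percentages, ignition loss, the yield, totals) are recomputed from the weighed amounts at 1998 lb of glass in exact precision, as set out in the problem or the answer.
Oxide masses out of the charge:
  MgO: 303.4·0.9850 = 298.8 lb
  B2O3: 674.3·0.5655 = 381.3 lb
  SiO2: 558.3·0.5180 + 355.6·0.9950 = 643.0 lb
  CaO: 558.3·0.4790 = 267.4 lb
  Al2O3: 355.6·0.003000 + 112.2·0.6541 = 74.46 lb
  SrO: 473.2·0.7044 = 333.3 lb
LOI: 674.3·0.4345 + 558.3·0.003000 + 355.6·0.002000 + 112.2·0.3459 + 473.2·0.2956 + 303.4·0.01500 = 478.6 lb
The glass mass, total less LOI, = 2477 − 478.6 = 1998 lb (= the summed oxide contributions)
wt %: oxide over glass, times 100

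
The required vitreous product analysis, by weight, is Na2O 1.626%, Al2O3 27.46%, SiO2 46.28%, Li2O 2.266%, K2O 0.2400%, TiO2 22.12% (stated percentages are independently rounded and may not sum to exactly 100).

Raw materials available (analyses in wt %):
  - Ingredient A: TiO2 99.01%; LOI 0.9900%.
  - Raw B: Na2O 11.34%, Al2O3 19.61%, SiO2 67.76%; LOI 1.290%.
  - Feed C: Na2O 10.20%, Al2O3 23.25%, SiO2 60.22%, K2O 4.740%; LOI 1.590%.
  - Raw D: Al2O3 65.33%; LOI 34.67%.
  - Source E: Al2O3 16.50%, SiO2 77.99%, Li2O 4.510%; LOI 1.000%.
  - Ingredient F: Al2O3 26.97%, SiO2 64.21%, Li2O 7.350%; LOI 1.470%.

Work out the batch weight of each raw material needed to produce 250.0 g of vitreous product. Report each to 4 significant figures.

Each numeric step maintains full precision in every operation. In-progress results are shown (rounded to four significant digits) alongside each step. Each reported figure is rounded once only — all derived quantities (six oxide percentages, net glass mass, the yield, ignition loss, totals) are carried in exact precision starting from the weights on 250.0 g of glass, as written in question or answer.
Oxide mass targets, per 250.0 g vitreous product:
  Na2O: 1.626% × 250.0 = 4.065 g
  Al2O3: 27.46% × 250.0 = 68.65 g
  SiO2: 46.28% × 250.0 = 115.7 g
  Li2O: 2.266% × 250.0 = 5.665 g
  K2O: 0.2400% × 250.0 = 0.6000 g
  TiO2: 22.12% × 250.0 = 55.30 g
Oxide-by-oxide audit given the weights on record, per the basis as stated (delivered sums recover each target given rounding of the digits):
  Na2O: 24.46·0.1134 + 12.66·0.1020 = 4.065 g (target 4.065 g)
  Al2O3: 24.46·0.1961 + 12.66·0.2325 + 61.50·0.6533 + 108.9·0.1650 + 10.27·0.2697 = 68.66 g (target 68.65 g)
  SiO2: 24.46·0.6776 + 12.66·0.6022 + 108.9·0.7799 + 10.27·0.6421 = 115.7 g (target 115.7 g)
  Li2O: 108.9·0.04510 + 10.27·0.07350 = 5.666 g (target 5.665 g)
  K2O: 12.66·0.04740 = 0.6001 g (target 0.6000 g)
  TiO2: 55.85·0.9901 = 55.30 g (target 55.30 g)
Glass-mass bookkeeping: batch Σ − ignition loss = 250.0 g (the targets, summed, come to 250.0 g; the stated basis being 250.0 g — a pure rounding effect).
Batch grand total — Σ batch = 273.6 g; the LOI term Σ batch·LOI equals 23.63 g; yield = glass ÷ total batch = 91.36%.

Batch per 250.0 g vitreous product:
  Ingredient A: 55.85 g
  Raw B: 24.46 g
  Feed C: 12.66 g
  Raw D: 61.50 g
  Source E: 108.9 g
  Ingredient F: 10.27 g
Total batch = 273.6 g; LOI loss = 23.63 g; yield = 91.36%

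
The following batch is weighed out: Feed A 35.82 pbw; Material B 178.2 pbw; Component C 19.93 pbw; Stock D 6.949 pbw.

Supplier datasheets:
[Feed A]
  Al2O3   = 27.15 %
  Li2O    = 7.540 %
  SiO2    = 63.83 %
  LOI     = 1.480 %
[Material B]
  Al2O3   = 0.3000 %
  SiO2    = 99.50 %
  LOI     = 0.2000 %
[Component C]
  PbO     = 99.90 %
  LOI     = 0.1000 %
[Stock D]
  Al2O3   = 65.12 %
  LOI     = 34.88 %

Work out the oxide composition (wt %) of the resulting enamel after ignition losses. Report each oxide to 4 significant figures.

Glass mass = 237.6 pbw (batch 240.9 − LOI 3.330).
Composition: PbO 8.381%, Al2O3 6.223%, Li2O 1.137%, SiO2 84.26%

Each numeric step holds exact precision in all steps. Values along the way are printed, rounded to 4 significant figures, between the steps — every reported number is rounded just once — derived quantities (totals, the four compositions, the yield, net glass mass, LOI) are rebuilt at full float precision using the weight values at 237.6 pbw of glass, as given in the problem or the answer.
Oxide-by-oxide delivered mass:
  PbO: 19.93·0.9990 = 19.91 pbw
  Al2O3: 35.82·0.2715 + 178.2·0.003000 + 6.949·0.6512 = 14.78 pbw
  Li2O: 35.82·0.07540 = 2.701 pbw
  SiO2: 35.82·0.6383 + 178.2·0.9950 = 200.2 pbw
LOI: 35.82·0.01480 + 178.2·0.002000 + 19.93·0.001000 + 6.949·0.3488 = 3.330 pbw
Net of LOI, the glass mass = 240.9 − 3.330 = 237.6 pbw (consistent with Σ oxide mass)
percent by weight: oxide/glass ×100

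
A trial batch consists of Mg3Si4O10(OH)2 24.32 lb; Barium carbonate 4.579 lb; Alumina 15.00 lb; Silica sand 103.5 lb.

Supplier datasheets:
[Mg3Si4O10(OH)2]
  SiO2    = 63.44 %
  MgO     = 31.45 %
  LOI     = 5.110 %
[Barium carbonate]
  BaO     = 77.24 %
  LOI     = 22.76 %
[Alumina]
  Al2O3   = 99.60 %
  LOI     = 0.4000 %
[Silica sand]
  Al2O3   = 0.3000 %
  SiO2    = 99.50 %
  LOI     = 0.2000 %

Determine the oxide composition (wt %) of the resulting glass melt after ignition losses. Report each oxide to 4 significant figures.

The intermediate values are printed, rounded to four significant digits, as written. All arithmetic keeps full precision in every operation — every reported number is rounded just once — all derived quantities, which include LOI, yield, net glass mass, totals, four oxide percentages, are recomputed at full float precision, precisely as stated by the question or the answer, starting from the weights per 144.8 lb of glass.
Oxide masses out of the charge:
  Al2O3: 15.00·0.9960 + 103.5·0.003000 = 15.25 lb
  BaO: 4.579·0.7724 = 3.537 lb
  SiO2: 24.32·0.6344 + 103.5·0.9950 = 118.4 lb
  MgO: 24.32·0.3145 = 7.649 lb
LOI: 24.32·0.05110 + 4.579·0.2276 + 15.00·0.004000 + 103.5·0.002000 = 2.552 lb
Resulting glass, batch − LOI: 147.4 − 2.552 = 144.8 lb (= Σ oxide masses)
wt % = 100 × oxide mass / glass mass

Glass mass = 144.8 lb (batch 147.4 − LOI 2.552).
Composition: Al2O3 10.53%, BaO 2.442%, SiO2 81.75%, MgO 5.280%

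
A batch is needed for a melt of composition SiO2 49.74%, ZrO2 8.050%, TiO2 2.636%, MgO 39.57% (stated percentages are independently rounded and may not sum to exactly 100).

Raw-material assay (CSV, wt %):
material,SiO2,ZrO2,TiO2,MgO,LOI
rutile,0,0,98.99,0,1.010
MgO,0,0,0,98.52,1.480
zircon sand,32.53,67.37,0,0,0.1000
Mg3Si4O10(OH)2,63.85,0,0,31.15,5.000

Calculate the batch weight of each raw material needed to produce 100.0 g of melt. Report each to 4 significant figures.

All arithmetic keeps exact precision through every step; rounding to four significant digits governs every in-between result as printed. Each reported number takes just one rounding — derived quantities, which include net glass mass, the totals, the yield, the four compositions, ignition loss, are re-derived in full float precision, as they appear in either problem or answer, using the weight values at 100.0 g of glass.
Target oxide masses per 100.0 g melt:
  SiO2: 49.74% × 100.0 = 49.74 g
  ZrO2: 8.050% × 100.0 = 8.050 g
  TiO2: 2.636% × 100.0 = 2.636 g
  MgO: 39.57% × 100.0 = 39.57 g
Balance tally, oxide-wise, on the weights just shown, for the quoted basis mass (every target is met by its sum given rounding of the digits):
  SiO2: 11.95·0.3253 + 71.81·0.6385 = 49.74 g (target 49.74 g)
  ZrO2: 11.95·0.6737 = 8.051 g (target 8.050 g)
  TiO2: 2.663·0.9899 = 2.636 g (target 2.636 g)
  MgO: 17.46·0.9852 + 71.81·0.3115 = 39.57 g (target 39.57 g)
Glass mass check: whole batch net of LOI = 100.0 g (summing oxide targets gives 100.0 g; against the stated basis, 100.0 g — any gap is answer rounding).
Batch grand total — Σ batch = 103.9 g; Σ batch·LOI gives LOI loss = 3.888 g; as yield: glass ÷ batch → 96.26%.

Batch per 100.0 g melt:
  rutile: 2.663 g
  MgO: 17.46 g
  zircon sand: 11.95 g
  Mg3Si4O10(OH)2: 71.81 g
Total batch = 103.9 g; LOI loss = 3.888 g; yield = 96.26%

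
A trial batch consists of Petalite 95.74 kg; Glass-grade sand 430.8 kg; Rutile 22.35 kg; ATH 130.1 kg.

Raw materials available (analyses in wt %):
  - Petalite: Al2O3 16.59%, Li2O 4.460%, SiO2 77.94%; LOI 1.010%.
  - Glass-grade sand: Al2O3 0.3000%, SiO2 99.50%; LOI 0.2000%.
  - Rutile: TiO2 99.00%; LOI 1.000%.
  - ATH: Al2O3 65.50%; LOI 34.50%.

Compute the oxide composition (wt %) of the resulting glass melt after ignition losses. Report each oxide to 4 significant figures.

Intermediates are shown (rounded to 4 significant figures) on the page — all arithmetic maintains full float precision all the way through. Each reported result is rounded just once — all derived quantities (the four compositions, the totals, LOI, yield, net glass mass) are recomputed using the weight values per 632.1 kg of glass at exact precision as written in either problem or answer.
Per-oxide mass from batch:
  TiO2: 22.35·0.9900 = 22.13 kg
  Al2O3: 95.74·0.1659 + 430.8·0.003000 + 130.1·0.6550 = 102.4 kg
  Li2O: 95.74·0.04460 = 4.270 kg
  SiO2: 95.74·0.7794 + 430.8·0.9950 = 503.3 kg
LOI: 95.74·0.01010 + 430.8·0.002000 + 22.35·0.01000 + 130.1·0.3450 = 46.94 kg
Net of LOI, the glass mass = 679.0 − 46.94 = 632.1 kg (consistent with Σ oxide mass)
wt %: oxide over glass, times 100

Glass mass = 632.1 kg (batch 679.0 − LOI 46.94).
Composition: TiO2 3.501%, Al2O3 16.20%, Li2O 0.6756%, SiO2 79.62%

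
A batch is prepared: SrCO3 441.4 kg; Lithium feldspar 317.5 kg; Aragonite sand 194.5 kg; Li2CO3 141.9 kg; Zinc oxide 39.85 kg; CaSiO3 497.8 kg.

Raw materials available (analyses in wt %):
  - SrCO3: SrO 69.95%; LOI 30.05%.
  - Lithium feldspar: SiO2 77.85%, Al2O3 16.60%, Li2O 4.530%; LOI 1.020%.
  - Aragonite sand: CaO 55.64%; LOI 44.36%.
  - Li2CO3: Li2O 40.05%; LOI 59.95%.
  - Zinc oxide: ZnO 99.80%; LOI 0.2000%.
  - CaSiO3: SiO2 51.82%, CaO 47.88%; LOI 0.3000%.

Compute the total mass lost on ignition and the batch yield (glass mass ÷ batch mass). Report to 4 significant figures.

The intermediate values appear rounded to four significant figures alongside each step — each numeric step runs at exact precision throughout; each reported value is rounded exactly once — derived quantities are carried at exact precision (totals, ignition loss, the six compositions, yield, glass mass) using the weight values on 1324 kg of glass, as they appear in the problem or the answer.
Loss on ignition, line by line:
  SrCO3: 441.4 × 0.3005 = 132.6 kg
  Lithium feldspar: 317.5 × 0.01020 = 3.239 kg
  Aragonite sand: 194.5 × 0.4436 = 86.28 kg
  Li2CO3: 141.9 × 0.5995 = 85.07 kg
  Zinc oxide: 39.85 × 0.002000 = 0.07970 kg
  CaSiO3: 497.8 × 0.003000 = 1.493 kg
Total LOI = 308.8 kg
Glass = batch − LOI = 1633 − 308.8 = 1324 kg

LOI loss = 308.8 kg; glass = 1324 kg; yield = 81.09%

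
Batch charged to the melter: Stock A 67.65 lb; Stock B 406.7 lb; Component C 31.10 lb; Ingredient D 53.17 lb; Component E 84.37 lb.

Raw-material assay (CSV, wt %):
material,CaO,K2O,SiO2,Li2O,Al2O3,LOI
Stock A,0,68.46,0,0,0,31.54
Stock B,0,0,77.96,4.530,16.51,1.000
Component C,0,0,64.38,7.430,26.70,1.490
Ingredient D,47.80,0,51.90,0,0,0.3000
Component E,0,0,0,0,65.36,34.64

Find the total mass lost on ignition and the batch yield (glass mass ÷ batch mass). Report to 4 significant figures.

Each numeric step keeps full precision through every step; in-progress results appear, rounded to 4 significant figures, at each printed step; each reported figure is rounded once only; the derived quantities are carried in exact precision (five oxide percentages, the totals, the yield, ignition loss, glass mass) using the weight values at 587.7 lb of glass as written in the problem or answer text.
Loss on ignition, line by line:
  Stock A: 67.65 × 0.3154 = 21.34 lb
  Stock B: 406.7 × 0.01000 = 4.067 lb
  Component C: 31.10 × 0.01490 = 0.4634 lb
  Ingredient D: 53.17 × 0.003000 = 0.1595 lb
  Component E: 84.37 × 0.3464 = 29.23 lb
Total LOI = 55.25 lb
Glass = batch − LOI = 643.0 − 55.25 = 587.7 lb

LOI loss = 55.25 lb; glass = 587.7 lb; yield = 91.41%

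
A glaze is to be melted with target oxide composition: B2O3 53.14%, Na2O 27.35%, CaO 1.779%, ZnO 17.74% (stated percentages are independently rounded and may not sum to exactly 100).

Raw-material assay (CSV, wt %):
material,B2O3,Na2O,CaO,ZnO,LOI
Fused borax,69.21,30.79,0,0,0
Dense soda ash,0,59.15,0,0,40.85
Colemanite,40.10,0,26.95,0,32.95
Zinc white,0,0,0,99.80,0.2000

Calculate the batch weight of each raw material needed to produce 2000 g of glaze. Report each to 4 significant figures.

Batch per 2000 g glaze:
  Fused borax: 1459 g
  Dense soda ash: 165.2 g
  Colemanite: 132.0 g
  Zinc white: 355.5 g
Total batch = 2112 g; LOI loss = 111.7 g; yield = 94.71%

Mid-chain values are shown rounded to 4 significant digits at each printed step; full float precision is kept in every operation; exactly one rounding lands on each reported figure — derived quantities (four oxide percentages, totals, glass mass, yield, ignition loss) are re-derived from the batch weights for 2000 g of glass at full float precision precisely as stated by problem or answer.
Oxide-by-oxide targets in 2000 g glaze:
  B2O3: 53.14% × 2000 = 1063 g
  Na2O: 27.35% × 2000 = 547.0 g
  CaO: 1.779% × 2000 = 35.58 g
  ZnO: 17.74% × 2000 = 354.8 g
Per-oxide balance check applying the batch weights above, on the stated basis (sum by sum, the targets are met net of answer rounding effects):
  B2O3: 1459·0.6921 + 132.0·0.4010 = 1063 g (target 1063 g)
  Na2O: 1459·0.3079 + 165.2·0.5915 = 546.9 g (target 547.0 g)
  CaO: 132.0·0.2695 = 35.57 g (target 35.58 g)
  ZnO: 355.5·0.9980 = 354.8 g (target 354.8 g)
Mass balance on the glass: total charge less LOI = 2000 g (summing oxide targets gives 2000 g; the stated basis being 2000 g — deltas are rounding alone).
Batch total: Σ batch = 2112 g; LOI loss = Σ batch·LOI = 111.7 g; as yield: glass ÷ batch → 94.71%.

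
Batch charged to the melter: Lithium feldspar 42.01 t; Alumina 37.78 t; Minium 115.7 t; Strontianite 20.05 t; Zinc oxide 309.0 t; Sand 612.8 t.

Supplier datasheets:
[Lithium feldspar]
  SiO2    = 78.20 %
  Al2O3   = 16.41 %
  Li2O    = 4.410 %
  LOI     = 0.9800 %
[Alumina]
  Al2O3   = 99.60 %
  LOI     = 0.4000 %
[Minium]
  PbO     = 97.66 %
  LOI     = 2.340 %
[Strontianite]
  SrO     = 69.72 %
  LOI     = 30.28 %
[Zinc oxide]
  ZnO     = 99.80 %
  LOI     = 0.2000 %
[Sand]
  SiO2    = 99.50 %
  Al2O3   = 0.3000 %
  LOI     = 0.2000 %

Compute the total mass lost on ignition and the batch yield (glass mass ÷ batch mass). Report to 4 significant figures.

In-progress results are printed rounded to 4 significant figures alongside each step — every computation keeps full precision from first step to last; every reported figure is rounded only once; the derived quantities are rebuilt starting from the weights per 1126 t of glass at full precision (the totals, LOI, the six compositions, net glass mass, yield), as quoted within problem or answer.
Each material's LOI contribution:
  Lithium feldspar: 42.01 × 0.009800 = 0.4117 t
  Alumina: 37.78 × 0.004000 = 0.1511 t
  Minium: 115.7 × 0.02340 = 2.707 t
  Strontianite: 20.05 × 0.3028 = 6.071 t
  Zinc oxide: 309.0 × 0.002000 = 0.6180 t
  Sand: 612.8 × 0.002000 = 1.226 t
Total LOI = 11.18 t
Glass = batch − LOI = 1137 − 11.18 = 1126 t

LOI loss = 11.18 t; glass = 1126 t; yield = 99.02%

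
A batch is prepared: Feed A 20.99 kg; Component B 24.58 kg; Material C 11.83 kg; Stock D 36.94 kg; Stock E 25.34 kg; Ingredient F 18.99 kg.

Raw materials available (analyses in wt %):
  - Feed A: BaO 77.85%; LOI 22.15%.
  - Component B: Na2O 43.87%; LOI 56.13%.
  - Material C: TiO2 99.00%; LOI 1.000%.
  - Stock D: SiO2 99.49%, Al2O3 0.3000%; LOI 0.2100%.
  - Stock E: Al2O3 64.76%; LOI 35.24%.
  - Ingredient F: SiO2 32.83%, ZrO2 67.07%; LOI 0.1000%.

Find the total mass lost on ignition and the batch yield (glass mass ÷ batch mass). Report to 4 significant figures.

LOI loss = 27.59 kg; glass = 111.1 kg; yield = 80.10%

Every computation holds exact precision all the way through; values along the way are shown with 4-significant-figure rounding in the working — each reported value is rounded only once — all derived quantities, which include the six compositions, totals, yield, ignition loss, net glass mass, are rebuilt at full precision, as set out in the question or the answer, starting from the weights per 111.1 kg of glass.
Ignition loss by material:
  Feed A: 20.99 × 0.2215 = 4.649 kg
  Component B: 24.58 × 0.5613 = 13.80 kg
  Material C: 11.83 × 0.01000 = 0.1183 kg
  Stock D: 36.94 × 0.002100 = 0.07757 kg
  Stock E: 25.34 × 0.3524 = 8.930 kg
  Ingredient F: 18.99 × 0.001000 = 0.01899 kg
Total LOI = 27.59 kg
Glass = batch − LOI = 138.7 − 27.59 = 111.1 kg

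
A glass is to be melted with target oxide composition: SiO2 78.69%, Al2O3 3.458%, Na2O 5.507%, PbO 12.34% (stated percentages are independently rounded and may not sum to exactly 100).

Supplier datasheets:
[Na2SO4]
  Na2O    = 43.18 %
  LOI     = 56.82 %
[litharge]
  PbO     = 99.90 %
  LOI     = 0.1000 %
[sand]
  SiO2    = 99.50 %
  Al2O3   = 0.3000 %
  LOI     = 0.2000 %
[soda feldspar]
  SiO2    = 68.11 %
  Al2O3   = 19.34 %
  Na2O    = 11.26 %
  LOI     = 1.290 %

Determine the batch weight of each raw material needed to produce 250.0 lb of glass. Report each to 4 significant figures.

Rounding to 4 significant digits extends to each working value as shown — every computation runs at exact precision throughout — exactly one rounding lands on each reported figure. The derived quantities, including yield, LOI, net glass mass, four oxide percentages, totals, are computed using the weight values at 250.0 lb of glass at exact precision, precisely as stated by question or answer.
The oxide mass targets at 250.0 lb glass:
  SiO2: 78.69% × 250.0 = 196.7 lb
  Al2O3: 3.458% × 250.0 = 8.645 lb
  Na2O: 5.507% × 250.0 = 13.77 lb
  PbO: 12.34% × 250.0 = 30.85 lb
A balance pass over the oxides, per the reported batch figures, against the basis in use (sums match the target masses net of answer rounding effects):
  SiO2: 168.9·0.9950 + 42.08·0.6811 = 196.7 lb (target 196.7 lb)
  Al2O3: 168.9·0.003000 + 42.08·0.1934 = 8.645 lb (target 8.645 lb)
  Na2O: 20.91·0.4318 + 42.08·0.1126 = 13.77 lb (target 13.77 lb)
  PbO: 30.88·0.9990 = 30.85 lb (target 30.85 lb)
Consistency of the glass mass: the batch minus its LOI: 250.0 lb (the targets, summed, come to 250.0 lb; basis as stated: 250.0 lb — deltas are rounding alone).
Adding the batch up: Σ batch = 262.8 lb; Σ batch·LOI gives LOI loss = 12.79 lb; yield = glass ÷ total batch = 95.13%.

Batch per 250.0 lb glass:
  Na2SO4: 20.91 lb
  litharge: 30.88 lb
  sand: 168.9 lb
  soda feldspar: 42.08 lb
Total batch = 262.8 lb; LOI loss = 12.79 lb; yield = 95.13%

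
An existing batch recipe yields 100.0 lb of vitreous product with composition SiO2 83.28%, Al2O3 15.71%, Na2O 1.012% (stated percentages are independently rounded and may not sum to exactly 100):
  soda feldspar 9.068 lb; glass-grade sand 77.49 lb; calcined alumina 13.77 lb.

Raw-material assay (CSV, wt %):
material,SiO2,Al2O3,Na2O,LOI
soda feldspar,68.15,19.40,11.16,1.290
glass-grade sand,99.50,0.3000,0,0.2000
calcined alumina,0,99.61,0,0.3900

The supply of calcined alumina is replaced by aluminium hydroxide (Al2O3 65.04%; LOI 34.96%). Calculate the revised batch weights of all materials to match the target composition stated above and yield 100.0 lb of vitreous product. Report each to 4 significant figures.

Revised batch per 100.0 lb vitreous product:
  soda feldspar: 9.068 lb
  glass-grade sand: 77.49 lb
  aluminium hydroxide: 21.09 lb
Total batch = 107.6 lb; LOI loss = 7.645 lb

All arithmetic carries full precision from start to finish; mid-chain values are rounded to four significant figures when quoted; a single rounding yields every reported value; derived quantities (ignition loss, glass mass, three oxide percentages, yield, totals) are computed starting from the weights on 100.0 lb of glass in full precision, exactly as shown in problem or answer.
Per-oxide target masses for 100.0 lb vitreous product:
  SiO2: 83.28% × 100.0 = 83.28 lb
  Al2O3: 15.71% × 100.0 = 15.71 lb
  Na2O: 1.012% × 100.0 = 1.012 lb
Sums-versus-targets review applying the batch weights above, versus the basis set out (target by target, the sums agree up to rounding of the answer):
  SiO2: 9.068·0.6815 + 77.49·0.9950 = 83.28 lb (target 83.28 lb)
  Al2O3: 9.068·0.1940 + 77.49·0.003000 + 21.09·0.6504 = 15.71 lb (target 15.71 lb)
  Na2O: 9.068·0.1116 = 1.012 lb (target 1.012 lb)
Glass mass check: batch total minus LOI = 100.0 lb (oxide target masses add up to 100.0 lb; the stated basis being 100.0 lb — any gap is answer rounding).
Adding the batch up: Σ batch = 107.6 lb; ignition loss, Σ(batch × LOI) = 7.645 lb; yield, glass over the total, = 92.90%.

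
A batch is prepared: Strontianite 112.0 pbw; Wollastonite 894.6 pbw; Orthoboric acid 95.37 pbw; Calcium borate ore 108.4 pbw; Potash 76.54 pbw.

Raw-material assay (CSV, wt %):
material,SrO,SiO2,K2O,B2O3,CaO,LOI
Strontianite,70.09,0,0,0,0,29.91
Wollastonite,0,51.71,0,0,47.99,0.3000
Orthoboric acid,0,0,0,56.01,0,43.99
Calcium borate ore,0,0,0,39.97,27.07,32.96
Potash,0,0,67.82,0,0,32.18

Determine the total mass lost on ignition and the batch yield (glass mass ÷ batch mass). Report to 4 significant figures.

LOI loss = 138.5 pbw; glass = 1148 pbw; yield = 89.24%

In-progress results appear rounded off to 4 significant figures at each printed step — the whole derivation maintains exact precision through the solve — each reported result is rounded exactly once; derived quantities are carried at exact precision (the yield, the totals, glass mass, the five compositions, LOI) starting from the weights on 1148 pbw of glass, as given in either problem or answer.
Loss on ignition, line by line:
  Strontianite: 112.0 × 0.2991 = 33.50 pbw
  Wollastonite: 894.6 × 0.003000 = 2.684 pbw
  Orthoboric acid: 95.37 × 0.4399 = 41.95 pbw
  Calcium borate ore: 108.4 × 0.3296 = 35.73 pbw
  Potash: 76.54 × 0.3218 = 24.63 pbw
Total LOI = 138.5 pbw
Glass = batch − LOI = 1287 − 138.5 = 1148 pbw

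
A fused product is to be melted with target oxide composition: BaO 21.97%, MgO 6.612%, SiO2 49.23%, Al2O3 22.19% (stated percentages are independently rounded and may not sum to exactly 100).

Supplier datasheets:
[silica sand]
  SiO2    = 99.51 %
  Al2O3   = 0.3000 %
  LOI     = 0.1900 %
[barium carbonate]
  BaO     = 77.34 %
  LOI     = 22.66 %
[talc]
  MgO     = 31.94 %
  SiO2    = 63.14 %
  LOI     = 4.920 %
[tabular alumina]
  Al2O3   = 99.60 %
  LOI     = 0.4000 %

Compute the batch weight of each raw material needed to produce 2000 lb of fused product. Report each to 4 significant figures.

Batch per 2000 lb fused product:
  silica sand: 726.7 lb
  barium carbonate: 568.1 lb
  talc: 414.0 lb
  tabular alumina: 443.4 lb
Total batch = 2152 lb; LOI loss = 152.3 lb; yield = 92.93%

Values along the way appear rounded to 4 significant figures as written; each numeric step keeps full precision at each step. Every reported result includes exactly one rounding; all derived quantities, including ignition loss, the yield, glass mass, the four compositions, totals, are rebuilt from the batch weights at 2000 lb of glass in full precision as written in either problem or answer.
The oxide mass targets at 2000 lb fused product:
  BaO: 21.97% × 2000 = 439.4 lb
  MgO: 6.612% × 2000 = 132.2 lb
  SiO2: 49.23% × 2000 = 984.6 lb
  Al2O3: 22.19% × 2000 = 443.8 lb
Oxide-by-oxide audit using the reported weights, per the basis as stated (target by target, the sums agree given rounding of the digits):
  BaO: 568.1·0.7734 = 439.4 lb (target 439.4 lb)
  MgO: 414.0·0.3194 = 132.2 lb (target 132.2 lb)
  SiO2: 726.7·0.9951 + 414.0·0.6314 = 984.5 lb (target 984.6 lb)
  Al2O3: 726.7·0.003000 + 443.4·0.9960 = 443.8 lb (target 443.8 lb)
Consistency of the glass mass: Σ batch − LOI loss = 2000 lb (summing oxide targets gives 2000 lb; the stated basis being 2000 lb — any gap is answer rounding).
Total batch = Σ batch = 2152 lb; LOI loss = Σ batch·LOI = 152.3 lb; glass ÷ batch gives a yield of 92.93%.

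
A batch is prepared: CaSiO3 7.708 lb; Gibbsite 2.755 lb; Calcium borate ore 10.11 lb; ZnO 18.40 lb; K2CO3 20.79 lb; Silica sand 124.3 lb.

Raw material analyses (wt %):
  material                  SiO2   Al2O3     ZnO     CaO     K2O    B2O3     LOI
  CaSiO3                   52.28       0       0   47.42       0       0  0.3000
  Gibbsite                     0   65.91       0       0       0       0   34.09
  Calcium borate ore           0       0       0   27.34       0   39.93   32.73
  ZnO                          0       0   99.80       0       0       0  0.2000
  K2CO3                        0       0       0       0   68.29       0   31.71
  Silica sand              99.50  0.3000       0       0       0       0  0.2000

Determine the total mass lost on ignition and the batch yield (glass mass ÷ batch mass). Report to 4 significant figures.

LOI loss = 11.15 lb; glass = 172.9 lb; yield = 93.94%

Values along the way are shown rounded to four significant digits in the printout; every computation carries full float precision through every step; exactly one rounding goes into every reported result. All derived quantities, which include ignition loss, six oxide percentages, glass mass, totals, the yield, are rebuilt at full precision, as given in question or answer, starting from the weights on 172.9 lb of glass.
Material-by-material LOI:
  CaSiO3: 7.708 × 0.003000 = 0.02312 lb
  Gibbsite: 2.755 × 0.3409 = 0.9392 lb
  Calcium borate ore: 10.11 × 0.3273 = 3.309 lb
  ZnO: 18.40 × 0.002000 = 0.03680 lb
  K2CO3: 20.79 × 0.3171 = 6.593 lb
  Silica sand: 124.3 × 0.002000 = 0.2486 lb
Total LOI = 11.15 lb
Glass = batch − LOI = 184.1 − 11.15 = 172.9 lb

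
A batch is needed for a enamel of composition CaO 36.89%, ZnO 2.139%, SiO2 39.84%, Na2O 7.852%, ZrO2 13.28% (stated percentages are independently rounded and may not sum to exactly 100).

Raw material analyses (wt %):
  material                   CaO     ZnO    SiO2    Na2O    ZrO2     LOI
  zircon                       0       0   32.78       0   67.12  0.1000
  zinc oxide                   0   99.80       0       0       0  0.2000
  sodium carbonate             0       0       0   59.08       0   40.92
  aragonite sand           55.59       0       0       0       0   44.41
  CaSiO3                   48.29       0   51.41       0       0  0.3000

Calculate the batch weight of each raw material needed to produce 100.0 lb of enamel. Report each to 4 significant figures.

The intermediate values are shown with 4-significant-digit rounding within the worked lines; full float precision is kept end to end — exactly one rounding is applied to every reported value — the derived quantities are recomputed in exact precision (ignition loss, totals, glass mass, the yield, the five compositions) from the batch weights at 100.0 lb of glass as written in the problem or answer text.
Target masses of each oxide per 100.0 lb enamel:
  CaO: 36.89% × 100.0 = 36.89 lb
  ZnO: 2.139% × 100.0 = 2.139 lb
  SiO2: 39.84% × 100.0 = 39.84 lb
  Na2O: 7.852% × 100.0 = 7.852 lb
  ZrO2: 13.28% × 100.0 = 13.28 lb
Verifying the oxide balance working from each reported weight, under the basis named above (sum by sum, the targets are met modulo rounding of the values):
  CaO: 10.00·0.5559 + 64.88·0.4829 = 36.89 lb (target 36.89 lb)
  ZnO: 2.143·0.9980 = 2.139 lb (target 2.139 lb)
  SiO2: 19.79·0.3278 + 64.88·0.5141 = 39.84 lb (target 39.84 lb)
  Na2O: 13.29·0.5908 = 7.852 lb (target 7.852 lb)
  ZrO2: 19.79·0.6712 = 13.28 lb (target 13.28 lb)
Consistency of the glass mass: the batch minus its LOI: 100.0 lb (per-oxide target masses sum to 100.0 lb; the stated basis being 100.0 lb — any gap is answer rounding).
Summing the batch: Σ batch = 110.1 lb; LOI removed, Σ of batch·LOI: 10.10 lb; glass ÷ batch gives a yield of 90.83%.

Batch per 100.0 lb enamel:
  zircon: 19.79 lb
  zinc oxide: 2.143 lb
  sodium carbonate: 13.29 lb
  aragonite sand: 10.00 lb
  CaSiO3: 64.88 lb
Total batch = 110.1 lb; LOI loss = 10.10 lb; yield = 90.83%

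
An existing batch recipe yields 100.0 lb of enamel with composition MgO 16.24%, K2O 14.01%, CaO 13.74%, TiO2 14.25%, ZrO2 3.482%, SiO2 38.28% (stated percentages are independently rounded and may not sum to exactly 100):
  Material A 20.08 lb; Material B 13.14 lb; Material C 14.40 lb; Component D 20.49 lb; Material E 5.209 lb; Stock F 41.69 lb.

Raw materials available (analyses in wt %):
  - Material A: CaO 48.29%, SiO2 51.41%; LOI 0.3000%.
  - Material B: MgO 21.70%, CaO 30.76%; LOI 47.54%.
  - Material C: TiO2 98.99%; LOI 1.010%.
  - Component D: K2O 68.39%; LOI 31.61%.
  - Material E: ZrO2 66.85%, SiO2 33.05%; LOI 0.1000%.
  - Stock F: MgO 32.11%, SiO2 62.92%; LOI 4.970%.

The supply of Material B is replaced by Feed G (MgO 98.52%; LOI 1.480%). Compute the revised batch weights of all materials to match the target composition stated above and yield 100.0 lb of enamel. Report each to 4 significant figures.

Revised batch per 100.0 lb enamel:
  Material A: 28.45 lb
  Feed G: 5.124 lb
  Material C: 14.40 lb
  Component D: 20.49 lb
  Material E: 5.209 lb
  Stock F: 34.86 lb
Total batch = 108.5 lb; LOI loss = 8.521 lb

Intermediates appear (rounded to four significant digits) when written out. The whole derivation maintains full precision from start to finish; every reported figure is rounded only once. The derived quantities (the six compositions, totals, LOI, the yield, net glass mass) are computed at full precision from the batch weights per 100.0 lb of glass as given in the problem or the answer.
Per-oxide target masses for 100.0 lb enamel:
  MgO: 16.24% × 100.0 = 16.24 lb
  K2O: 14.01% × 100.0 = 14.01 lb
  CaO: 13.74% × 100.0 = 13.74 lb
  TiO2: 14.25% × 100.0 = 14.25 lb
  ZrO2: 3.482% × 100.0 = 3.482 lb
  SiO2: 38.28% × 100.0 = 38.28 lb
Per-oxide balance check given the weights on record, relative to the basis at hand (summed amounts equal target values exact up to rounding of places):
  MgO: 5.124·0.9852 + 34.86·0.3211 = 16.24 lb (target 16.24 lb)
  K2O: 20.49·0.6839 = 14.01 lb (target 14.01 lb)
  CaO: 28.45·0.4829 = 13.74 lb (target 13.74 lb)
  TiO2: 14.40·0.9899 = 14.25 lb (target 14.25 lb)
  ZrO2: 5.209·0.6685 = 3.482 lb (target 3.482 lb)
  SiO2: 28.45·0.5141 + 5.209·0.3305 + 34.86·0.6292 = 38.28 lb (target 38.28 lb)
Mass balance on the glass: the batch minus its LOI: 100.0 lb (the targets, summed, come to 100.0 lb; with the basis standing at 100.0 lb — rounding explains the deltas).
Batch total: Σ batch = 108.5 lb; the LOI term Σ batch·LOI equals 8.521 lb; glass ÷ batch gives a yield of 92.15%.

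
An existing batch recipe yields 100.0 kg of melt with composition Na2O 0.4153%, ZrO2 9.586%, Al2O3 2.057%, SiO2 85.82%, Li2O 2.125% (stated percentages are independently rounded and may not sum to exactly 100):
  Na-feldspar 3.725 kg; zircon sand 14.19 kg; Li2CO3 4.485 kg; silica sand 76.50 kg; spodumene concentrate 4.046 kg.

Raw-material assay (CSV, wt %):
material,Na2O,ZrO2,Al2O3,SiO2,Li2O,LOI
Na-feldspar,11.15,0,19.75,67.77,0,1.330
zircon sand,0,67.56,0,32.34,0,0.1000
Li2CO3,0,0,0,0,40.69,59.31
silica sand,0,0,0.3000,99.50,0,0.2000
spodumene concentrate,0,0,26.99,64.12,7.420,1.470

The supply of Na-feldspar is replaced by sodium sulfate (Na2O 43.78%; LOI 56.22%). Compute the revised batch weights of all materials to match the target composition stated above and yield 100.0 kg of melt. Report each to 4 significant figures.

Revised batch per 100.0 kg melt:
  sodium sulfate: 0.9486 kg
  zircon sand: 14.19 kg
  Li2CO3: 3.989 kg
  silica sand: 77.28 kg
  spodumene concentrate: 6.762 kg
Total batch = 103.2 kg; LOI loss = 3.167 kg

Mid-chain values are printed, rounded to 4 significant figures, in the working; the working math keeps full float precision at every stage — every reported number is rounded once only. The derived quantities, including the five compositions, ignition loss, net glass mass, yield, the totals, are carried from the weighed amounts at 100.0 kg of glass in full precision, exactly as printed in problem or answer.
The oxide mass targets at 100.0 kg melt:
  Na2O: 0.4153% × 100.0 = 0.4153 kg
  ZrO2: 9.586% × 100.0 = 9.586 kg
  Al2O3: 2.057% × 100.0 = 2.057 kg
  SiO2: 85.82% × 100.0 = 85.82 kg
  Li2O: 2.125% × 100.0 = 2.125 kg
Mass-balance tally per oxide working from each reported weight, against the basis in use (summed amounts equal target values given rounding of the digits):
  Na2O: 0.9486·0.4378 = 0.4153 kg (target 0.4153 kg)
  ZrO2: 14.19·0.6756 = 9.587 kg (target 9.586 kg)
  Al2O3: 77.28·0.003000 + 6.762·0.2699 = 2.057 kg (target 2.057 kg)
  SiO2: 14.19·0.3234 + 77.28·0.9950 + 6.762·0.6412 = 85.82 kg (target 85.82 kg)
  Li2O: 3.989·0.4069 + 6.762·0.07420 = 2.125 kg (target 2.125 kg)
The glass-mass cross-check: whole batch net of LOI = 100.0 kg (summing oxide targets gives 100.0 kg; stated basis 100.0 kg — any gap is answer rounding).
Whole-batch sum: Σ batch = 103.2 kg; the LOI term Σ batch·LOI equals 3.167 kg; yield, glass over the total, = 96.93%.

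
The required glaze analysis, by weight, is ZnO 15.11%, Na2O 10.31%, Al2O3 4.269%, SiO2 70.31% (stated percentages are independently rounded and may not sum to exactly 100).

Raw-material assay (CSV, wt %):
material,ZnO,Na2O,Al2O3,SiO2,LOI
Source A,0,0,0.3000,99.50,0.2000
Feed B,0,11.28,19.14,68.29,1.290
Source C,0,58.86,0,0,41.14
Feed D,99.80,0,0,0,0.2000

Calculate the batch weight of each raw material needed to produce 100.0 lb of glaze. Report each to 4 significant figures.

Batch per 100.0 lb glaze:
  Source A: 55.96 lb
  Feed B: 21.43 lb
  Source C: 13.41 lb
  Feed D: 15.14 lb
Total batch = 105.9 lb; LOI loss = 5.936 lb; yield = 94.40%

Intermediates are printed, rounded to 4 significant figures, alongside each step; each numeric step carries exact precision in every operation; a single rounding yields each reported value; all derived quantities are recomputed using the weight values at 100.0 lb of glass at full float precision (net glass mass, LOI, the yield, totals, the four compositions), as set out in the question or the answer.
Target oxide masses per 100.0 lb glaze:
  ZnO: 15.11% × 100.0 = 15.11 lb
  Na2O: 10.31% × 100.0 = 10.31 lb
  Al2O3: 4.269% × 100.0 = 4.269 lb
  SiO2: 70.31% × 100.0 = 70.31 lb
Balance tally, oxide-wise, using the reported weights, against the basis in use (each sum matches its target mass inside rounding margins):
  ZnO: 15.14·0.9980 = 15.11 lb (target 15.11 lb)
  Na2O: 21.43·0.1128 + 13.41·0.5886 = 10.31 lb (target 10.31 lb)
  Al2O3: 55.96·0.003000 + 21.43·0.1914 = 4.270 lb (target 4.269 lb)
  SiO2: 55.96·0.9950 + 21.43·0.6829 = 70.31 lb (target 70.31 lb)
The glass-mass cross-check: the batch minus its LOI: 100.0 lb (summing oxide targets gives 100.0 lb; the stated basis being 100.0 lb — rounding explains the deltas).
Whole-batch sum: Σ batch = 105.9 lb; LOI removed, Σ of batch·LOI: 5.936 lb; the yield ratio, glass ÷ batch: 94.40%.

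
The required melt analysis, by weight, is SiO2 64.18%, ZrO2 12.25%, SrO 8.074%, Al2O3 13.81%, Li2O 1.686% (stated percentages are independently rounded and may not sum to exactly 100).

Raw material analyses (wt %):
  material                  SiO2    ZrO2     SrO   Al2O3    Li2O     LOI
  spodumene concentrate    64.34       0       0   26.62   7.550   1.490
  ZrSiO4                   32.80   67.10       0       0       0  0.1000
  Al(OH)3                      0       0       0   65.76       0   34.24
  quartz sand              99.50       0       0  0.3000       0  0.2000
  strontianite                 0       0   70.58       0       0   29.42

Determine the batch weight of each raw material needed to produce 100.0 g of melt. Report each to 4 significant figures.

Batch per 100.0 g melt:
  spodumene concentrate: 22.33 g
  ZrSiO4: 18.26 g
  Al(OH)3: 11.76 g
  quartz sand: 44.04 g
  strontianite: 11.44 g
Total batch = 107.8 g; LOI loss = 7.831 g; yield = 92.74%

In-progress results are shown rounded to 4 significant digits in the printout — all arithmetic runs at exact precision at every stage. Every reported result takes a single rounding; derived quantities, including totals, the five compositions, glass mass, ignition loss, yield, are computed from the weighed amounts on 100.0 g of glass in full precision precisely as stated by question or answer.
Per-oxide target masses for 100.0 g melt:
  SiO2: 64.18% × 100.0 = 64.18 g
  ZrO2: 12.25% × 100.0 = 12.25 g
  SrO: 8.074% × 100.0 = 8.074 g
  Al2O3: 13.81% × 100.0 = 13.81 g
  Li2O: 1.686% × 100.0 = 1.686 g
Balance tally, oxide-wise, on the weights just shown, for the quoted basis mass (every target is met by its sum once rounding is allowed for):
  SiO2: 22.33·0.6434 + 18.26·0.3280 + 44.04·0.9950 = 64.18 g (target 64.18 g)
  ZrO2: 18.26·0.6710 = 12.25 g (target 12.25 g)
  SrO: 11.44·0.7058 = 8.074 g (target 8.074 g)
  Al2O3: 22.33·0.2662 + 11.76·0.6576 + 44.04·0.003000 = 13.81 g (target 13.81 g)
  Li2O: 22.33·0.07550 = 1.686 g (target 1.686 g)
Glass-mass closure: net batch after ignition = 100.0 g (the Σ of target masses is 100.0 g; against the stated basis, 100.0 g — deltas are rounding alone).
Batch total: Σ batch = 107.8 g; ignition loss, Σ(batch × LOI) = 7.831 g; the yield ratio, glass ÷ batch: 92.74%.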